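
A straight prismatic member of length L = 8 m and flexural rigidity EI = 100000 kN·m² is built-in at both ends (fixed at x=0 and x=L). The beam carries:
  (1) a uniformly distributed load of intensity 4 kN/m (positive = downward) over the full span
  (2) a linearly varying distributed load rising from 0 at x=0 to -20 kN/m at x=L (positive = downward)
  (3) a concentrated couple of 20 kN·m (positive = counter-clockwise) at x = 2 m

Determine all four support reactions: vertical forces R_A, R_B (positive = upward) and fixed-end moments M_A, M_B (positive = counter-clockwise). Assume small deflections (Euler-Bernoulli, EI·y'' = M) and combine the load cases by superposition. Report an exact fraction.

Load 1 — uniform load w=4 kN/m over full span:
  R_A = wL/2 = 4·8/2 = 16 kN
  M_A = wL²/12 = 4·8²/12 = 64/3 kN·m
  R_B = wL/2 = 4·8/2 = 16 kN
  M_B = -wL²/12 = -4·8²/12 = -64/3 kN·m
Load 2 — triangular load w₀=-20 kN/m (0→w₀ over full span):
  R_A = 3w₀L/20 = 3·(-20)·8/20 = -24 kN
  M_A = w₀L²/30 = (-20)·8²/30 = -128/3 kN·m
  R_B = 7w₀L/20 = 7·(-20)·8/20 = -56 kN
  M_B = -w₀L²/20 = -(-20)·8²/20 = 64 kN·m
Load 3 — applied couple M₀=20 kN·m at a=2 m (b=L-a=6):
  R_A = 6M₀ab/L³ = 6·20·2·6/8³ = 45/16 kN
  M_A = M₀b(2a-b)/L² = 20·6·(2·2-6)/8² = -15/4 kN·m
  R_B = -6M₀ab/L³ = -6·20·2·6/8³ = -45/16 kN
  M_B = M₀a(2b-a)/L² = 20·2·(2·6-2)/8² = 25/4 kN·m
Superposition: R_A = -83/16 kN, M_A = -301/12 kN·m, R_B = -685/16 kN, M_B = 587/12 kN·m

R_A = -83/16 kN, M_A = -301/12 kN·m, R_B = -685/16 kN, M_B = 587/12 kN·m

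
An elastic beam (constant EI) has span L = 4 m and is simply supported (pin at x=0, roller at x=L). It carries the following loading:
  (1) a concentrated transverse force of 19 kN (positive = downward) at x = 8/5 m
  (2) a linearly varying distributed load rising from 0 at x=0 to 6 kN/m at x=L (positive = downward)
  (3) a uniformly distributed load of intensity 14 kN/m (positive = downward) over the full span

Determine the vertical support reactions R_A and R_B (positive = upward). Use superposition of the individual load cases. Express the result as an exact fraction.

Load 1 — point force P=19 kN at a=8/5 m (b=L-a=12/5):
  R_A = Pb/L = 19·(12/5)/4 = 57/5 kN
  R_B = Pa/L = 19·(8/5)/4 = 38/5 kN
Load 2 — triangular load w₀=6 kN/m (0→w₀ over full span):
  R_A = w₀L/6 = 6·4/6 = 4 kN
  R_B = w₀L/3 = 6·4/3 = 8 kN
Load 3 — uniform load w=14 kN/m over full span:
  R_A = wL/2 = 14·4/2 = 28 kN
  R_B = wL/2 = 14·4/2 = 28 kN
Superposition: R_A = 217/5 kN, R_B = 218/5 kN

R_A = 217/5 kN, R_B = 218/5 kN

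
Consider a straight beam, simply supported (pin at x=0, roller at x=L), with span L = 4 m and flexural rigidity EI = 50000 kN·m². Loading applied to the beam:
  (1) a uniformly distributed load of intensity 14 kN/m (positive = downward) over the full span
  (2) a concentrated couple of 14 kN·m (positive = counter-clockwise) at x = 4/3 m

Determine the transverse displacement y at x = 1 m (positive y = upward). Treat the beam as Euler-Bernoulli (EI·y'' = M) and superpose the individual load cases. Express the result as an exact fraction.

Load 1 — uniform load w=14 kN/m over full span:
  y_1 = -wx(L³-2Lx²+x³)/(24EI) = -14·1·(4³-2·4·1²+1³)/(24·50000) = -133/200000 m
Load 2 — applied couple M₀=14 kN·m at a=4/3 m (b=L-a=8/3):
  y_2 = (M₀x³/(6L)+C₁x)/EI  [x≤a] with C₁=M₀(3b²-L²)/(6L)=28/9 = (14·1³/(6·4)+(28/9)·1)/50000 = 133/1800000 m
Superposition: y = Σ y_i = -133/225000 m ≈ -0.000591 m

y(1) = -133/225000 m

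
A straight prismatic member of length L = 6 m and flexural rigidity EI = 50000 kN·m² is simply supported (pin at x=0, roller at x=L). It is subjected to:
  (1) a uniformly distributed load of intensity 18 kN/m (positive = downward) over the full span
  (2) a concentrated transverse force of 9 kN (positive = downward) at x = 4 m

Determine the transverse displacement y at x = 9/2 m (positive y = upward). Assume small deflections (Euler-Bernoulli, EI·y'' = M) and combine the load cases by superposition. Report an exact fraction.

Load 1 — uniform load w=18 kN/m over full span:
  y_1 = -wx(L³-2Lx²+x³)/(24EI) = -18·(9/2)·(6³-2·6·(9/2)²+(9/2)³)/(24·50000) = -13851/3200000 m
Load 2 — point force P=9 kN at a=4 m (b=L-a=2):
  y_2 = -Pa(L-x)(2Lx-a²-x²)/(6LEI)  [x>a] = -9·4·(6-(9/2))·(2·6·(9/2)-4²-(9/2)²)/(6·6·50000) = -213/400000 m
Superposition: y = Σ y_i = -3111/640000 m ≈ -0.004861 m

y(9/2) = -3111/640000 m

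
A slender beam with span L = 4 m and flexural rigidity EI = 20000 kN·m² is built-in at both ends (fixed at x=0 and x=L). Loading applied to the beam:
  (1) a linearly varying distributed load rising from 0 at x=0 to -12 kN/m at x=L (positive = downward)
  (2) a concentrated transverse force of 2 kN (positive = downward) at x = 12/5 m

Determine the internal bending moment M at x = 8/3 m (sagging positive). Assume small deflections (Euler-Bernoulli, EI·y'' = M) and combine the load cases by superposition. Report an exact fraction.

Load 1 — triangular load w₀=-12 kN/m (0→w₀ over full span):
  M_1 = 3w₀Lx/20 - w₀L²/30 - w₀x³/(6L) = 3·(-12)·4·(8/3)/20 - (-12)·4²/30 - (-12)·(8/3)³/(6·4) = -448/135 kN·m
Load 2 — point force P=2 kN at a=12/5 m (b=L-a=8/5):
  M_2 = Pa²(a+3b)(L-x)/L³ - Pa²b/L²  [x>a] = 2·(12/5)²·((12/5)+3·(8/5))·(4-(8/3))/4³ - 2·(12/5)²·(8/5)/4² = 72/125 kN·m
Superposition: M = Σ M_i = -9256/3375 kN·m ≈ -2.742519 kN·m

M(8/3) = -9256/3375 kN·m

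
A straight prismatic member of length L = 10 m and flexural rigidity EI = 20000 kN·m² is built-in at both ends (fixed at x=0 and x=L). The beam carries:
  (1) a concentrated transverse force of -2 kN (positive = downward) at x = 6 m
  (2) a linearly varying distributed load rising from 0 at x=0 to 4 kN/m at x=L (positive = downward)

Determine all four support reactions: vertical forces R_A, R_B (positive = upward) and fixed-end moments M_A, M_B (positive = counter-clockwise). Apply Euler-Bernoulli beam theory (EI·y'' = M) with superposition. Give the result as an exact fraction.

R_A = 662/125 kN, M_A = 856/75 kN·m, R_B = 1588/125 kN, M_B = -428/25 kN·m

Load 1 — point force P=-2 kN at a=6 m (b=L-a=4):
  R_A = Pb²(3a+b)/L³ = (-2)·4²·(3·6+4)/10³ = -88/125 kN
  M_A = Pab²/L² = (-2)·6·4²/10² = -48/25 kN·m
  R_B = Pa²(a+3b)/L³ = (-2)·6²·(6+3·4)/10³ = -162/125 kN
  M_B = -Pa²b/L² = -(-2)·6²·4/10² = 72/25 kN·m
Load 2 — triangular load w₀=4 kN/m (0→w₀ over full span):
  R_A = 3w₀L/20 = 3·4·10/20 = 6 kN
  M_A = w₀L²/30 = 4·10²/30 = 40/3 kN·m
  R_B = 7w₀L/20 = 7·4·10/20 = 14 kN
  M_B = -w₀L²/20 = -4·10²/20 = -20 kN·m
Superposition: R_A = 662/125 kN, M_A = 856/75 kN·m, R_B = 1588/125 kN, M_B = -428/25 kN·m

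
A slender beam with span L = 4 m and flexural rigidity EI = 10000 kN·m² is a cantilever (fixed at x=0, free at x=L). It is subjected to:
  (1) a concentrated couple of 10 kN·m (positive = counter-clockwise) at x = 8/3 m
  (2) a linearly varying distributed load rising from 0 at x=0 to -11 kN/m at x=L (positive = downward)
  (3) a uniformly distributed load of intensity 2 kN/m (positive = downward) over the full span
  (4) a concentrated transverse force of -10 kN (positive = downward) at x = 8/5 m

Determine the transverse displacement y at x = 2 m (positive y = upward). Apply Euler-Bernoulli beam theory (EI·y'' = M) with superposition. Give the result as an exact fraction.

Load 1 — applied couple M₀=10 kN·m at a=8/3 m (b=L-a=4/3):
  y_1 = M₀x²/(2EI)  [x≤a] = 10·2²/(2·10000) = 1/500 m
Load 2 — triangular load w₀=-11 kN/m (0→w₀ over full span):
  y_2 = (w₀Lx³/12-w₀L²x²/6-w₀x⁵/(120L))/EI = ((-11)·4·2³/12-(-11)·4²·2²/6-(-11)·2⁵/(120·4))/10000 = 1331/150000 m
Load 3 — uniform load w=2 kN/m over full span:
  y_3 = -wx²(x²-4Lx+6L²)/(24EI) = -2·2²·(2²-4·4·2+6·4²)/(24·10000) = -17/7500 m
Load 4 — point force P=-10 kN at a=8/5 m (b=L-a=12/5):
  y_4 = -Pa²(3x-a)/(6EI)  [x>a] = -(-10)·(8/5)²·(3·2-(8/5))/(6·10000) = 88/46875 m
Superposition: y = Σ y_i = 2621/250000 m ≈ 0.010484 m

y(2) = 2621/250000 m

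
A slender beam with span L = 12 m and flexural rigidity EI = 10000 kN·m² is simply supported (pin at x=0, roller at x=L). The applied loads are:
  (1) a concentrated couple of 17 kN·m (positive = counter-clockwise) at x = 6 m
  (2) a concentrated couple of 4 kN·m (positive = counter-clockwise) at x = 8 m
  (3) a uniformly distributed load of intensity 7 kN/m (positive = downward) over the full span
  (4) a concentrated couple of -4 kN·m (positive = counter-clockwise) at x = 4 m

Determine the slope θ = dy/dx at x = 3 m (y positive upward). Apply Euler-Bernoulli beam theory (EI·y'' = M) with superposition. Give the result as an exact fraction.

θ(3) = -2853/80000 rad

Load 1 — applied couple M₀=17 kN·m at a=6 m (b=L-a=6):
  θ_1 = (M₀x²/(2L)+C₁)/EI  [x≤a] with C₁=M₀(3b²-L²)/(6L)=-17/2 = (17·3²/(2·12)+(-17/2))/10000 = -17/80000 rad
Load 2 — applied couple M₀=4 kN·m at a=8 m (b=L-a=4):
  θ_2 = (M₀x²/(2L)+C₁)/EI  [x≤a] with C₁=M₀(3b²-L²)/(6L)=-16/3 = (4·3²/(2·12)+(-16/3))/10000 = -23/60000 rad
Load 3 — uniform load w=7 kN/m over full span:
  θ_3 = -w(L³-6Lx²+4x³)/(24EI) = -7·(12³-6·12·3²+4·3³)/(24·10000) = -693/20000 rad
Load 4 — applied couple M₀=-4 kN·m at a=4 m (b=L-a=8):
  θ_4 = (M₀x²/(2L)+C₁)/EI  [x≤a] with C₁=M₀(3b²-L²)/(6L)=-8/3 = ((-4)·3²/(2·12)+(-8/3))/10000 = -1/2400 rad
Superposition: θ = Σ θ_i = -2853/80000 rad ≈ -0.035662 rad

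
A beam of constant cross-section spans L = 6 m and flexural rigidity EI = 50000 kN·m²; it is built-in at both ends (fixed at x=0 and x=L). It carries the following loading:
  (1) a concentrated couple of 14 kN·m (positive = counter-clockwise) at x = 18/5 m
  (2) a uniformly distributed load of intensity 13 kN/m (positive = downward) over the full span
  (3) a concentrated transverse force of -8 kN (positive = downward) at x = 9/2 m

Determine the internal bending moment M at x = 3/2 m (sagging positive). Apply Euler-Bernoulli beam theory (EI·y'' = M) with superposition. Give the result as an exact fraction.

Load 1 — applied couple M₀=14 kN·m at a=18/5 m (b=L-a=12/5):
  M_1 = R_Ax - M_A  [x≤a] with R_A=84/25, M_A=112/25 = (84/25)·(3/2) - (112/25) = 14/25 kN·m
Load 2 — uniform load w=13 kN/m over full span:
  M_2 = wLx/2 - wL²/12 - wx²/2 = 13·6·(3/2)/2 - 13·6²/12 - 13·(3/2)²/2 = 39/8 kN·m
Load 3 — point force P=-8 kN at a=9/2 m (b=L-a=3/2):
  M_3 = Pb²(3a+b)x/L³ - Pab²/L²  [x≤a] = (-8)·(3/2)²·(3·(9/2)+(3/2))·(3/2)/6³ - (-8)·(9/2)·(3/2)²/6² = 3/8 kN·m
Superposition: M = Σ M_i = 581/100 kN·m ≈ 5.810000 kN·m

M(3/2) = 581/100 kN·m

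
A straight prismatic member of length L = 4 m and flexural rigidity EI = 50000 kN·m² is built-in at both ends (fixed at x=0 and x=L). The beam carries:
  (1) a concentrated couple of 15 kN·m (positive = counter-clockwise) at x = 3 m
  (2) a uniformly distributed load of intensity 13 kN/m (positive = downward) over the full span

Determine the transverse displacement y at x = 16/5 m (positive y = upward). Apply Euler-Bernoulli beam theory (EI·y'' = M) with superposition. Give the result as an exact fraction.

y(16/5) = -18037/187500000 m

Load 1 — applied couple M₀=15 kN·m at a=3 m (b=L-a=1):
  y_1 = (R_Ax³/6 - M_Ax²/2 - M₀(x-a)²/2)/EI  [x>a] with R_A=135/32, M_A=75/16 = ((135/32)·(16/5)³/6 - (75/16)·(16/5)²/2 - 15·((16/5)-3)²/2)/50000 = -63/2500000 m
Load 2 — uniform load w=13 kN/m over full span:
  y_2 = -wx²(L-x)²/(24EI) = -13·(16/5)²·(4-(16/5))²/(24·50000) = -416/5859375 m
Superposition: y = Σ y_i = -18037/187500000 m ≈ -0.000096 m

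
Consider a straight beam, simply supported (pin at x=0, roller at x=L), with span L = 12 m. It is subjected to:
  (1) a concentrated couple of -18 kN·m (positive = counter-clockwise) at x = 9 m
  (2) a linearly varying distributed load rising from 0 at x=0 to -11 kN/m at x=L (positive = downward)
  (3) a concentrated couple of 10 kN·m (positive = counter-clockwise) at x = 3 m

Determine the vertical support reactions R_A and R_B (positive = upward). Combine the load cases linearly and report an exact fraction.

R_A = -68/3 kN, R_B = -130/3 kN

Load 1 — applied couple M₀=-18 kN·m at a=9 m (b=L-a=3):
  R_A = M₀/L = (-18)/12 = -3/2 kN
  R_B = -M₀/L = -(-18)/12 = 3/2 kN
Load 2 — triangular load w₀=-11 kN/m (0→w₀ over full span):
  R_A = w₀L/6 = (-11)·12/6 = -22 kN
  R_B = w₀L/3 = (-11)·12/3 = -44 kN
Load 3 — applied couple M₀=10 kN·m at a=3 m (b=L-a=9):
  R_A = M₀/L = 10/12 = 5/6 kN
  R_B = -M₀/L = -10/12 = -5/6 kN
Superposition: R_A = -68/3 kN, R_B = -130/3 kN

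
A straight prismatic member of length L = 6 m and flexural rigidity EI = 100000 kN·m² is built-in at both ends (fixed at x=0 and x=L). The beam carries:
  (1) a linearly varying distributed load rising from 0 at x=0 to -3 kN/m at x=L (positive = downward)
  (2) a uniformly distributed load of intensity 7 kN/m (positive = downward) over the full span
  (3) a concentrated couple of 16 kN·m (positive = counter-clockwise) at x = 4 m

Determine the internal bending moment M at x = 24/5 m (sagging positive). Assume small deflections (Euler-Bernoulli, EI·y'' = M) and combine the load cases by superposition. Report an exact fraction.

M(24/5) = -1969/375 kN·m

Load 1 — triangular load w₀=-3 kN/m (0→w₀ over full span):
  M_1 = 3w₀Lx/20 - w₀L²/30 - w₀x³/(6L) = 3·(-3)·6·(24/5)/20 - (-3)·6²/30 - (-3)·(24/5)³/(6·6) = -18/125 kN·m
Load 2 — uniform load w=7 kN/m over full span:
  M_2 = wLx/2 - wL²/12 - wx²/2 = 7·6·(24/5)/2 - 7·6²/12 - 7·(24/5)²/2 = -21/25 kN·m
Load 3 — applied couple M₀=16 kN·m at a=4 m (b=L-a=2):
  M_3 = R_Ax - M_A - M₀  [x>a] with R_A=32/9, M_A=16/3 = (32/9)·(24/5) - (16/3) - 16 = -64/15 kN·m
Superposition: M = Σ M_i = -1969/375 kN·m ≈ -5.250667 kN·m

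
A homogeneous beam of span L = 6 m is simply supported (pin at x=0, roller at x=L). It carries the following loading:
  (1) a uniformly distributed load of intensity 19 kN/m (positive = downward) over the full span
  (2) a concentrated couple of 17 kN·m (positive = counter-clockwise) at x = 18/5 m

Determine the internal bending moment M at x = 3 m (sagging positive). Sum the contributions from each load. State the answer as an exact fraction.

Load 1 — uniform load w=19 kN/m over full span:
  M_1 = wx(L-x)/2 = 19·3·(6-3)/2 = 171/2 kN·m
Load 2 — applied couple M₀=17 kN·m at a=18/5 m (b=L-a=12/5):
  M_2 = M₀x/L  [x≤a] = 17·3/6 = 17/2 kN·m
Superposition: M = Σ M_i = 94 kN·m ≈ 94.000000 kN·m

M(3) = 94 kN·m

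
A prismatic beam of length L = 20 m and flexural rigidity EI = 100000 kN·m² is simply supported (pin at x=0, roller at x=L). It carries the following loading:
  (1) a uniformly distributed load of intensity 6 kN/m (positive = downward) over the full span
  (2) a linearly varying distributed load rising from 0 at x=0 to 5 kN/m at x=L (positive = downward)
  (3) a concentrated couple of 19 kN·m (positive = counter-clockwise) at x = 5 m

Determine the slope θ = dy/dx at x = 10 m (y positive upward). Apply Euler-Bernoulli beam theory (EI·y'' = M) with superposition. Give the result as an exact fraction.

Load 1 — uniform load w=6 kN/m over full span:
  θ_1 = -w(L³-6Lx²+4x³)/(24EI) = -6·(20³-6·20·10²+4·10³)/(24·100000) = 0 rad
Load 2 — triangular load w₀=5 kN/m (0→w₀ over full span):
  θ_2 = -w₀(7L⁴-30L²x²+15x⁴)/(360LEI) = -5·(7·20⁴-30·20²·10²+15·10⁴)/(360·20·100000) = -7/14400 rad
Load 3 — applied couple M₀=19 kN·m at a=5 m (b=L-a=15):
  θ_3 = (M₀x²/(2L)-M₀(x-a)+C₁)/EI  [x>a] with C₁=M₀(3b²-L²)/(6L)=1045/24 = (19·10²/(2·20)-19·(10-5)+(1045/24))/100000 = -19/480000 rad
Superposition: θ = Σ θ_i = -757/1440000 rad ≈ -0.000526 rad

θ(10) = -757/1440000 rad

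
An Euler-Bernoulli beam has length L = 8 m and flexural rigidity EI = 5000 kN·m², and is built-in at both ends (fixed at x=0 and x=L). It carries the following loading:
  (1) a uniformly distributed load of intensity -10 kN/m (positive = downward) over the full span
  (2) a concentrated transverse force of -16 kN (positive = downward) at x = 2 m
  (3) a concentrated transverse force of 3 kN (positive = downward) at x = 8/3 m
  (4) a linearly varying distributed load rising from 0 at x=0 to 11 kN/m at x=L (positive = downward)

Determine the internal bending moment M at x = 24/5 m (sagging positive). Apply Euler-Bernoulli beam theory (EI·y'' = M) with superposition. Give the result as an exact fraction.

Load 1 — uniform load w=-10 kN/m over full span:
  M_1 = wLx/2 - wL²/12 - wx²/2 = (-10)·8·(24/5)/2 - (-10)·8²/12 - (-10)·(24/5)²/2 = -352/15 kN·m
Load 2 — point force P=-16 kN at a=2 m (b=L-a=6):
  M_2 = Pa²(a+3b)(L-x)/L³ - Pa²b/L²  [x>a] = (-16)·2²·(2+3·6)·(8-(24/5))/8³ - (-16)·2²·6/8² = -2 kN·m
Load 3 — point force P=3 kN at a=8/3 m (b=L-a=16/3):
  M_3 = Pa²(a+3b)(L-x)/L³ - Pa²b/L²  [x>a] = 3·(8/3)²·((8/3)+3·(16/3))·(8-(24/5))/8³ - 3·(8/3)²·(16/3)/8² = 32/45 kN·m
Load 4 — triangular load w₀=11 kN/m (0→w₀ over full span):
  M_4 = 3w₀Lx/20 - w₀L²/30 - w₀x³/(6L) = 3·11·8·(24/5)/20 - 11·8²/30 - 11·(24/5)³/(6·8) = 5456/375 kN·m
Superposition: M = Σ M_i = -11482/1125 kN·m ≈ -10.206222 kN·m

M(24/5) = -11482/1125 kN·m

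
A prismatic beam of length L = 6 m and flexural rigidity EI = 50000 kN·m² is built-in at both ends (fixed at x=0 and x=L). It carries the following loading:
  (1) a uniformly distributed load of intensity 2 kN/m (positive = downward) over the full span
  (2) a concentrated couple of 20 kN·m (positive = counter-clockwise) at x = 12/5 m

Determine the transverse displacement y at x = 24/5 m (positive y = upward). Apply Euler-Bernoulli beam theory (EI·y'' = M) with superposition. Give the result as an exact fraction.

y(24/5) = 18/1953125 m

Load 1 — uniform load w=2 kN/m over full span:
  y_1 = -wx²(L-x)²/(24EI) = -2·(24/5)²·(6-(24/5))²/(24·50000) = -108/1953125 m
Load 2 — applied couple M₀=20 kN·m at a=12/5 m (b=L-a=18/5):
  y_2 = (R_Ax³/6 - M_Ax²/2 - M₀(x-a)²/2)/EI  [x>a] with R_A=24/5, M_A=12/5 = ((24/5)·(24/5)³/6 - (12/5)·(24/5)²/2 - 20·((24/5)-(12/5))²/2)/50000 = 126/1953125 m
Superposition: y = Σ y_i = 18/1953125 m ≈ 0.000009 m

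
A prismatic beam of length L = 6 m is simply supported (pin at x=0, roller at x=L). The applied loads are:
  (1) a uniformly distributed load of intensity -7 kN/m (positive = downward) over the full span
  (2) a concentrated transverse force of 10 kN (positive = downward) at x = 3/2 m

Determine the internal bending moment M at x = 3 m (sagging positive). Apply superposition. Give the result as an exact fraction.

M(3) = -24 kN·m

Load 1 — uniform load w=-7 kN/m over full span:
  M_1 = wx(L-x)/2 = (-7)·3·(6-3)/2 = -63/2 kN·m
Load 2 — point force P=10 kN at a=3/2 m (b=L-a=9/2):
  M_2 = Pa(L-x)/L  [x>a] = 10·(3/2)·(6-3)/6 = 15/2 kN·m
Superposition: M = Σ M_i = -24 kN·m ≈ -24.000000 kN·m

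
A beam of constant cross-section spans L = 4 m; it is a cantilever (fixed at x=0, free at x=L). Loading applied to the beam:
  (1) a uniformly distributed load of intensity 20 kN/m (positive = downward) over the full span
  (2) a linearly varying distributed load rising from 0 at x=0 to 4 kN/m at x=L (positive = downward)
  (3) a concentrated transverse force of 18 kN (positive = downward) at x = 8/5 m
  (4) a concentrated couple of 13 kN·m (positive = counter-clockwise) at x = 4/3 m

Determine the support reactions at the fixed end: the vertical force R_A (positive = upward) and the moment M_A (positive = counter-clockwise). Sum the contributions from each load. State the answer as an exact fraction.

R_A = 106 kN, M_A = 2957/15 kN·m

Load 1 — uniform load w=20 kN/m over full span:
  R_A = wL = 20·4 = 80 kN
  M_A = wL²/2 = 20·4²/2 = 160 kN·m
Load 2 — triangular load w₀=4 kN/m (0→w₀ over full span):
  R_A = w₀L/2 = 4·4/2 = 8 kN
  M_A = w₀L²/3 = 4·4²/3 = 64/3 kN·m
Load 3 — point force P=18 kN at a=8/5 m (b=L-a=12/5):
  R_A = P = 18 kN
  M_A = Pa = 18·(8/5) = 144/5 kN·m
Load 4 — applied couple M₀=13 kN·m at a=4/3 m (b=L-a=8/3):
  R_A = 0 kN
  M_A = -M₀ = -13 kN·m
Superposition: R_A = 106 kN, M_A = 2957/15 kN·m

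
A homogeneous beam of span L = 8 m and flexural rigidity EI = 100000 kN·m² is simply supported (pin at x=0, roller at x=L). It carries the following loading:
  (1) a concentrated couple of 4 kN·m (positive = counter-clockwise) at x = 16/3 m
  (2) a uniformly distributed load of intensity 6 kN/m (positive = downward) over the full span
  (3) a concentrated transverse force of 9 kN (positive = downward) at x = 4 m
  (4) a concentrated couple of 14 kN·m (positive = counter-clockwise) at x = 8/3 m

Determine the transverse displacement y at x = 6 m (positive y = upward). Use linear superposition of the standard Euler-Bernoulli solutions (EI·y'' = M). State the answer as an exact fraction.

y(6) = -827/300000 m

Load 1 — applied couple M₀=4 kN·m at a=16/3 m (b=L-a=8/3):
  y_1 = (M₀x³/(6L)-M₀(x-a)²/2+C₁x)/EI  [x>a] with C₁=M₀(3b²-L²)/(6L)=-32/9 = (4·6³/(6·8)-4·(6-(16/3))²/2+(-32/9)·6)/100000 = -19/450000 m
Load 2 — uniform load w=6 kN/m over full span:
  y_2 = -wx(L³-2Lx²+x³)/(24EI) = -6·6·(8³-2·8·6²+6³)/(24·100000) = -57/25000 m
Load 3 — point force P=9 kN at a=4 m (b=L-a=4):
  y_3 = -Pa(L-x)(2Lx-a²-x²)/(6LEI)  [x>a] = -9·4·(8-6)·(2·8·6-4²-6²)/(6·8·100000) = -33/50000 m
Load 4 — applied couple M₀=14 kN·m at a=8/3 m (b=L-a=16/3):
  y_4 = (M₀x³/(6L)-M₀(x-a)²/2+C₁x)/EI  [x>a] with C₁=M₀(3b²-L²)/(6L)=56/9 = (14·6³/(6·8)-14·(6-(8/3))²/2+(56/9)·6)/100000 = 203/900000 m
Superposition: y = Σ y_i = -827/300000 m ≈ -0.002757 m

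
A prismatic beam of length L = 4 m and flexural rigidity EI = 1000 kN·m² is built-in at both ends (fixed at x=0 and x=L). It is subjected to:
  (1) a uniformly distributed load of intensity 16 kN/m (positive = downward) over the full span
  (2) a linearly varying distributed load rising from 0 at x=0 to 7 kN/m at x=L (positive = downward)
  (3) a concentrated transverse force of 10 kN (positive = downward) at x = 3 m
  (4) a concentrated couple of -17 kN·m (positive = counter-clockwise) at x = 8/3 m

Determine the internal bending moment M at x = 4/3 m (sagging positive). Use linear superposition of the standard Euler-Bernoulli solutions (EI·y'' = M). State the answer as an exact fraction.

Load 1 — uniform load w=16 kN/m over full span:
  M_1 = wLx/2 - wL²/12 - wx²/2 = 16·4·(4/3)/2 - 16·4²/12 - 16·(4/3)²/2 = 64/9 kN·m
Load 2 — triangular load w₀=7 kN/m (0→w₀ over full span):
  M_2 = 3w₀Lx/20 - w₀L²/30 - w₀x³/(6L) = 3·7·4·(4/3)/20 - 7·4²/30 - 7·(4/3)³/(6·4) = 476/405 kN·m
Load 3 — point force P=10 kN at a=3 m (b=L-a=1):
  M_3 = Pb²(3a+b)x/L³ - Pab²/L²  [x≤a] = 10·1²·(3·3+1)·(4/3)/4³ - 10·3·1²/4² = 5/24 kN·m
Load 4 — applied couple M₀=-17 kN·m at a=8/3 m (b=L-a=4/3):
  M_4 = R_Ax - M_A  [x≤a] with R_A=-17/3, M_A=-17/3 = (-17/3)·(4/3) - (-17/3) = -17/9 kN·m
Superposition: M = Σ M_i = 21403/3240 kN·m ≈ 6.605864 kN·m

M(4/3) = 21403/3240 kN·m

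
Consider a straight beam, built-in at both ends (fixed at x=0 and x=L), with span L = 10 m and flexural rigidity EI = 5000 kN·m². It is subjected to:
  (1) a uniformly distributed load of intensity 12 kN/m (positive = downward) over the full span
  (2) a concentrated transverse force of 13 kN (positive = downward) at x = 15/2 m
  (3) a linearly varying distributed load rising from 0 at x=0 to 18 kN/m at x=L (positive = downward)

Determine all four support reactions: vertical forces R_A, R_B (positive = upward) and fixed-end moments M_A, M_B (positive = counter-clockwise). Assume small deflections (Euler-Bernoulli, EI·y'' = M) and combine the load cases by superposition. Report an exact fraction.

R_A = 2849/32 kN, M_A = 5315/32 kN·m, R_B = 4287/32 kN, M_B = -6665/32 kN·m

Load 1 — uniform load w=12 kN/m over full span:
  R_A = wL/2 = 12·10/2 = 60 kN
  M_A = wL²/12 = 12·10²/12 = 100 kN·m
  R_B = wL/2 = 12·10/2 = 60 kN
  M_B = -wL²/12 = -12·10²/12 = -100 kN·m
Load 2 — point force P=13 kN at a=15/2 m (b=L-a=5/2):
  R_A = Pb²(3a+b)/L³ = 13·(5/2)²·(3·(15/2)+(5/2))/10³ = 65/32 kN
  M_A = Pab²/L² = 13·(15/2)·(5/2)²/10² = 195/32 kN·m
  R_B = Pa²(a+3b)/L³ = 13·(15/2)²·((15/2)+3·(5/2))/10³ = 351/32 kN
  M_B = -Pa²b/L² = -13·(15/2)²·(5/2)/10² = -585/32 kN·m
Load 3 — triangular load w₀=18 kN/m (0→w₀ over full span):
  R_A = 3w₀L/20 = 3·18·10/20 = 27 kN
  M_A = w₀L²/30 = 18·10²/30 = 60 kN·m
  R_B = 7w₀L/20 = 7·18·10/20 = 63 kN
  M_B = -w₀L²/20 = -18·10²/20 = -90 kN·m
Superposition: R_A = 2849/32 kN, M_A = 5315/32 kN·m, R_B = 4287/32 kN, M_B = -6665/32 kN·m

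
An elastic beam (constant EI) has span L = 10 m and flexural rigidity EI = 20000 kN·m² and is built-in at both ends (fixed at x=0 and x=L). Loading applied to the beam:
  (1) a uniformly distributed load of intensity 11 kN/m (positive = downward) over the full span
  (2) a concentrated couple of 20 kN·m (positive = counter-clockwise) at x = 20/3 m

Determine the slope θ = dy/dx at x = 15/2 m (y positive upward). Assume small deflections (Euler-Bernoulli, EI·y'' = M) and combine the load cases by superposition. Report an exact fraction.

θ(15/2) = 181/38400 rad

Load 1 — uniform load w=11 kN/m over full span:
  θ_1 = -wx(L-x)(L-2x)/(12EI) = -11·(15/2)·(10-(15/2))·(10-2·(15/2))/(12·20000) = 11/2560 rad
Load 2 — applied couple M₀=20 kN·m at a=20/3 m (b=L-a=10/3):
  θ_2 = (R_Ax²/2 - M_Ax - M₀(x-a))/EI  [x>a] with R_A=8/3, M_A=20/3 = ((8/3)·(15/2)²/2 - (20/3)·(15/2) - 20·((15/2)-(20/3)))/20000 = 1/2400 rad
Superposition: θ = Σ θ_i = 181/38400 rad ≈ 0.004714 rad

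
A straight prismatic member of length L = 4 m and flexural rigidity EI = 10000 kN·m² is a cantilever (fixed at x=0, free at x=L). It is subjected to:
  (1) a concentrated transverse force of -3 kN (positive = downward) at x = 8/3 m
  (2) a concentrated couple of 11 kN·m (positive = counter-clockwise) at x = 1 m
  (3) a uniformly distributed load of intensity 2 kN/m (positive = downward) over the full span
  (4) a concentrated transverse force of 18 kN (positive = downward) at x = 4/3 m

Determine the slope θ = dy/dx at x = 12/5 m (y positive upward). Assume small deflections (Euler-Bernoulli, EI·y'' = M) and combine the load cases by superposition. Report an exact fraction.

Load 1 — point force P=-3 kN at a=8/3 m (b=L-a=4/3):
  θ_1 = -Px(2a-x)/(2EI)  [x≤a] = -(-3)·(12/5)·(2·(8/3)-(12/5))/(2·10000) = 33/31250 rad
Load 2 — applied couple M₀=11 kN·m at a=1 m (b=L-a=3):
  θ_2 = M₀a/EI  [x>a] = 11·1/10000 = 11/10000 rad
Load 3 — uniform load w=2 kN/m over full span:
  θ_3 = -wx(x²-3Lx+3L²)/(6EI) = -2·(12/5)·((12/5)²-3·4·(12/5)+3·4²)/(6·10000) = -156/78125 rad
Load 4 — point force P=18 kN at a=4/3 m (b=L-a=8/3):
  θ_4 = -Pa²/(2EI)  [x>a] = -18·(4/3)²/(2·10000) = -1/625 rad
Superposition: θ = Σ θ_i = -1801/1250000 rad ≈ -0.001441 rad

θ(12/5) = -1801/1250000 rad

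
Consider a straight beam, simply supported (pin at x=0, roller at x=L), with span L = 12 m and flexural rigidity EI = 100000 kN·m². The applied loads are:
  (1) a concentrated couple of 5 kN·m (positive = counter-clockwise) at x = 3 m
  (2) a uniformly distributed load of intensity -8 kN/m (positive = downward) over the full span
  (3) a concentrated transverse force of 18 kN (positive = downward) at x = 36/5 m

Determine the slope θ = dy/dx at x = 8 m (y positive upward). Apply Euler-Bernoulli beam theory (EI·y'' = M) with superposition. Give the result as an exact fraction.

θ(8) = -202637/100000000 rad

Load 1 — applied couple M₀=5 kN·m at a=3 m (b=L-a=9):
  θ_1 = (M₀x²/(2L)-M₀(x-a)+C₁)/EI  [x>a] with C₁=M₀(3b²-L²)/(6L)=55/8 = (5·8²/(2·12)-5·(8-3)+(55/8))/100000 = -23/480000 rad
Load 2 — uniform load w=-8 kN/m over full span:
  θ_2 = -w(L³-6Lx²+4x³)/(24EI) = -(-8)·(12³-6·12·8²+4·8³)/(24·100000) = -26/9375 rad
Load 3 — point force P=18 kN at a=36/5 m (b=L-a=24/5):
  θ_3 = -Pa(2L²-6Lx+3x²+a²)/(6LEI)  [x>a] = -18·(36/5)·(2·12²-6·12·8+3·8²+(36/5)²)/(6·12·100000) = 621/781250 rad
Superposition: θ = Σ θ_i = -202637/100000000 rad ≈ -0.002026 rad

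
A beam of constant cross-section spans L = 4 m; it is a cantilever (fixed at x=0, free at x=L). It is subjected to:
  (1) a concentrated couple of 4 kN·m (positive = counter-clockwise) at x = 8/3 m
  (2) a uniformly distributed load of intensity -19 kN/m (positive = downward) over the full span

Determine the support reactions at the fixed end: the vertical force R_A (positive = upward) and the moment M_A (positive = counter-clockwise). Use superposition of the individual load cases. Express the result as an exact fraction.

R_A = -76 kN, M_A = -156 kN·m

Load 1 — applied couple M₀=4 kN·m at a=8/3 m (b=L-a=4/3):
  R_A = 0 kN
  M_A = -M₀ = -4 kN·m
Load 2 — uniform load w=-19 kN/m over full span:
  R_A = wL = (-19)·4 = -76 kN
  M_A = wL²/2 = (-19)·4²/2 = -152 kN·m
Superposition: R_A = -76 kN, M_A = -156 kN·m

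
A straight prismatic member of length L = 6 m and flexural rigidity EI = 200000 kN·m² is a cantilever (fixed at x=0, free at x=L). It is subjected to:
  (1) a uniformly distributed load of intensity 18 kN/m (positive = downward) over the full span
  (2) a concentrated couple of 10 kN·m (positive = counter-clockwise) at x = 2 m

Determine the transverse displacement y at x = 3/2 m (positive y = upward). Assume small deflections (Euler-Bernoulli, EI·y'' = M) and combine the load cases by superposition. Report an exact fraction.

y(3/2) = -18963/12800000 m

Load 1 — uniform load w=18 kN/m over full span:
  y_1 = -wx²(x²-4Lx+6L²)/(24EI) = -18·(3/2)²·((3/2)²-4·6·(3/2)+6·6²)/(24·200000) = -19683/12800000 m
Load 2 — applied couple M₀=10 kN·m at a=2 m (b=L-a=4):
  y_2 = M₀x²/(2EI)  [x≤a] = 10·(3/2)²/(2·200000) = 9/160000 m
Superposition: y = Σ y_i = -18963/12800000 m ≈ -0.001481 m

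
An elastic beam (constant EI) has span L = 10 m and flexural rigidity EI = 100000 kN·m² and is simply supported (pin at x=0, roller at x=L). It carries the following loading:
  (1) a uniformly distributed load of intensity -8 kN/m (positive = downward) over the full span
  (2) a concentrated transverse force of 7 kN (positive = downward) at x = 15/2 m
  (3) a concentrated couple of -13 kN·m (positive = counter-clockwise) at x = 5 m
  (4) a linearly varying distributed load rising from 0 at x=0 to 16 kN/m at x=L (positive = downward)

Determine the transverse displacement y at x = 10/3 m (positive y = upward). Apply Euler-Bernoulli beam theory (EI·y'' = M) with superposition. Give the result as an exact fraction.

Load 1 — uniform load w=-8 kN/m over full span:
  y_1 = -wx(L³-2Lx²+x³)/(24EI) = -(-8)·(10/3)·(10³-2·10·(10/3)²+(10/3)³)/(24·100000) = 11/1215 m
Load 2 — point force P=7 kN at a=15/2 m (b=L-a=5/2):
  y_2 = -Pbx(L²-b²-x²)/(6LEI)  [x≤a] = -7·(5/2)·(10/3)·(10²-(5/2)²-(10/3)²)/(6·10·100000) = -833/1036800 m
Load 3 — applied couple M₀=-13 kN·m at a=5 m (b=L-a=5):
  y_3 = (M₀x³/(6L)+C₁x)/EI  [x≤a] with C₁=M₀(3b²-L²)/(6L)=65/12 = ((-13)·(10/3)³/(6·10)+(65/12)·(10/3))/100000 = 13/129600 m
Load 4 — triangular load w₀=16 kN/m (0→w₀ over full span):
  y_4 = -w₀x(7L⁴-10L²x²+3x⁴)/(360LEI) = -16·(10/3)·(7·10⁴-10·10²·(10/3)²+3·(10/3)⁴)/(360·10·100000) = -32/3645 m
Superposition: y = Σ y_i = -4001/9331200 m ≈ -0.000429 m

y(10/3) = -4001/9331200 m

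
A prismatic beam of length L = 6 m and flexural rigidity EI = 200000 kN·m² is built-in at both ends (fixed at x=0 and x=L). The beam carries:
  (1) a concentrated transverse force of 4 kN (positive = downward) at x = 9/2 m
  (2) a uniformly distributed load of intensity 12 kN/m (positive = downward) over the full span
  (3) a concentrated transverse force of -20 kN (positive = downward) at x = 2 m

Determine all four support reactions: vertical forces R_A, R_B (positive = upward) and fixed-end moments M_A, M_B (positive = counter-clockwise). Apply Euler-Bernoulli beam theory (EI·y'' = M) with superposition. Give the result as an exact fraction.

Load 1 — point force P=4 kN at a=9/2 m (b=L-a=3/2):
  R_A = Pb²(3a+b)/L³ = 4·(3/2)²·(3·(9/2)+(3/2))/6³ = 5/8 kN
  M_A = Pab²/L² = 4·(9/2)·(3/2)²/6² = 9/8 kN·m
  R_B = Pa²(a+3b)/L³ = 4·(9/2)²·((9/2)+3·(3/2))/6³ = 27/8 kN
  M_B = -Pa²b/L² = -4·(9/2)²·(3/2)/6² = -27/8 kN·m
Load 2 — uniform load w=12 kN/m over full span:
  R_A = wL/2 = 12·6/2 = 36 kN
  M_A = wL²/12 = 12·6²/12 = 36 kN·m
  R_B = wL/2 = 12·6/2 = 36 kN
  M_B = -wL²/12 = -12·6²/12 = -36 kN·m
Load 3 — point force P=-20 kN at a=2 m (b=L-a=4):
  R_A = Pb²(3a+b)/L³ = (-20)·4²·(3·2+4)/6³ = -400/27 kN
  M_A = Pab²/L² = (-20)·2·4²/6² = -160/9 kN·m
  R_B = Pa²(a+3b)/L³ = (-20)·2²·(2+3·4)/6³ = -140/27 kN
  M_B = -Pa²b/L² = -(-20)·2²·4/6² = 80/9 kN·m
Superposition: R_A = 4711/216 kN, M_A = 1393/72 kN·m, R_B = 7385/216 kN, M_B = -2195/72 kN·m

R_A = 4711/216 kN, M_A = 1393/72 kN·m, R_B = 7385/216 kN, M_B = -2195/72 kN·m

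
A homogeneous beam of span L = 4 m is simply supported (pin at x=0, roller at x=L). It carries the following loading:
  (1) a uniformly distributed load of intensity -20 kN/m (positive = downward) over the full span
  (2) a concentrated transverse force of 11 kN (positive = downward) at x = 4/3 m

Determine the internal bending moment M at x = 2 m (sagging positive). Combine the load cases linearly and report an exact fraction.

Load 1 — uniform load w=-20 kN/m over full span:
  M_1 = wx(L-x)/2 = (-20)·2·(4-2)/2 = -40 kN·m
Load 2 — point force P=11 kN at a=4/3 m (b=L-a=8/3):
  M_2 = Pa(L-x)/L  [x>a] = 11·(4/3)·(4-2)/4 = 22/3 kN·m
Superposition: M = Σ M_i = -98/3 kN·m ≈ -32.666667 kN·m

M(2) = -98/3 kN·m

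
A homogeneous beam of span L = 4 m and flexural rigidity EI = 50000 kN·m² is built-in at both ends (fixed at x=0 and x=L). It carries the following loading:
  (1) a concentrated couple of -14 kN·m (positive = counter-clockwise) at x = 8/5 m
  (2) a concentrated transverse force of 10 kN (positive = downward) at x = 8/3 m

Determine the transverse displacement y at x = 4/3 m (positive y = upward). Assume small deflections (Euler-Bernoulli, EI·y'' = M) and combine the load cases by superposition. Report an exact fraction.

Load 1 — applied couple M₀=-14 kN·m at a=8/5 m (b=L-a=12/5):
  y_1 = (R_Ax³/6 - M_Ax²/2)/EI  [x≤a] with R_A=-126/25, M_A=-42/25 = ((-126/25)·(4/3)³/6 - (-42/25)·(4/3)²/2)/50000 = -7/703125 m
Load 2 — point force P=10 kN at a=8/3 m (b=L-a=4/3):
  y_2 = -Pb²x²(3aL-(3a+b)x)/(6L³EI)  [x≤a] = -10·(4/3)²·(4/3)²·(3·(8/3)·4-(3·(8/3)+(4/3))·(4/3))/(6·4³·50000) = -44/1366875 m
Superposition: y = Σ y_i = -7201/170859375 m ≈ -0.000042 m

y(4/3) = -7201/170859375 m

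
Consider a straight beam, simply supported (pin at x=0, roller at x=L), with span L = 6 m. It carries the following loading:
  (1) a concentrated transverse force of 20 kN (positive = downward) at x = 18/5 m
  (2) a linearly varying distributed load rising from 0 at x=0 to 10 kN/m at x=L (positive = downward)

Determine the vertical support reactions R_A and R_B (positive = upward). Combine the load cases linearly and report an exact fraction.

R_A = 18 kN, R_B = 32 kN

Load 1 — point force P=20 kN at a=18/5 m (b=L-a=12/5):
  R_A = Pb/L = 20·(12/5)/6 = 8 kN
  R_B = Pa/L = 20·(18/5)/6 = 12 kN
Load 2 — triangular load w₀=10 kN/m (0→w₀ over full span):
  R_A = w₀L/6 = 10·6/6 = 10 kN
  R_B = w₀L/3 = 10·6/3 = 20 kN
Superposition: R_A = 18 kN, R_B = 32 kN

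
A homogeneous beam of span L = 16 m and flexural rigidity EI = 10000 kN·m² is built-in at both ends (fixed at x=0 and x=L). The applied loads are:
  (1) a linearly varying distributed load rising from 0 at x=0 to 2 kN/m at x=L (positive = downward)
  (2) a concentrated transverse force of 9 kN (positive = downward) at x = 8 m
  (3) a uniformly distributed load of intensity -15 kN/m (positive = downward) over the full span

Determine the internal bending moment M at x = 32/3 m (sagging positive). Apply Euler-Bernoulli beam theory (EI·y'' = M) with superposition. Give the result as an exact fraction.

Load 1 — triangular load w₀=2 kN/m (0→w₀ over full span):
  M_1 = 3w₀Lx/20 - w₀L²/30 - w₀x³/(6L) = 3·2·16·(32/3)/20 - 2·16²/30 - 2·(32/3)³/(6·16) = 3584/405 kN·m
Load 2 — point force P=9 kN at a=8 m (b=L-a=8):
  M_2 = Pa²(a+3b)(L-x)/L³ - Pa²b/L²  [x>a] = 9·8²·(8+3·8)·(16-(32/3))/16³ - 9·8²·8/16² = 6 kN·m
Load 3 — uniform load w=-15 kN/m over full span:
  M_3 = wLx/2 - wL²/12 - wx²/2 = (-15)·16·(32/3)/2 - (-15)·16²/12 - (-15)·(32/3)²/2 = -320/3 kN·m
Superposition: M = Σ M_i = -37186/405 kN·m ≈ -91.817284 kN·m

M(32/3) = -37186/405 kN·m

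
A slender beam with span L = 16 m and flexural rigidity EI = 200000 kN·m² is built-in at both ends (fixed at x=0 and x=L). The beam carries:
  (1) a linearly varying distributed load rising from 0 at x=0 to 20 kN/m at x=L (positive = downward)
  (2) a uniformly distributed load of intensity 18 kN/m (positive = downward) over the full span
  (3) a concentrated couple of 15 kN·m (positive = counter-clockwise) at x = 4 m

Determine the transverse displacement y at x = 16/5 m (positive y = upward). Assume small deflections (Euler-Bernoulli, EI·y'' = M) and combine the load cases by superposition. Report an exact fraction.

y(16/5) = -2171831/234375000 m

Load 1 — triangular load w₀=20 kN/m (0→w₀ over full span):
  y_1 = -w₀x²(L-x)²(x+2L)/(120LEI) = -20·(16/5)²·(16-(16/5))²·((16/5)+2·16)/(120·16·200000) = -90112/29296875 m
Load 2 — uniform load w=18 kN/m over full span:
  y_2 = -wx²(L-x)²/(24EI) = -18·(16/5)²·(16-(16/5))²/(24·200000) = -12288/1953125 m
Load 3 — applied couple M₀=15 kN·m at a=4 m (b=L-a=12):
  y_3 = (R_Ax³/6 - M_Ax²/2)/EI  [x≤a] with R_A=135/128, M_A=-45/16 = ((135/128)·(16/5)³/6 - (-45/16)·(16/5)²/2)/200000 = 63/625000 m
Superposition: y = Σ y_i = -2171831/234375000 m ≈ -0.009266 m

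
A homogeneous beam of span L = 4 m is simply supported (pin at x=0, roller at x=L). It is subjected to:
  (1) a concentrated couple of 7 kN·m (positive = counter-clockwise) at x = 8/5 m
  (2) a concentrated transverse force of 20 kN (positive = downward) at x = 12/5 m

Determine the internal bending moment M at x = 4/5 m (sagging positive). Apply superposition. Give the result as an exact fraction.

Load 1 — applied couple M₀=7 kN·m at a=8/5 m (b=L-a=12/5):
  M_1 = M₀x/L  [x≤a] = 7·(4/5)/4 = 7/5 kN·m
Load 2 — point force P=20 kN at a=12/5 m (b=L-a=8/5):
  M_2 = Pbx/L  [x≤a] = 20·(8/5)·(4/5)/4 = 32/5 kN·m
Superposition: M = Σ M_i = 39/5 kN·m ≈ 7.800000 kN·m

M(4/5) = 39/5 kN·m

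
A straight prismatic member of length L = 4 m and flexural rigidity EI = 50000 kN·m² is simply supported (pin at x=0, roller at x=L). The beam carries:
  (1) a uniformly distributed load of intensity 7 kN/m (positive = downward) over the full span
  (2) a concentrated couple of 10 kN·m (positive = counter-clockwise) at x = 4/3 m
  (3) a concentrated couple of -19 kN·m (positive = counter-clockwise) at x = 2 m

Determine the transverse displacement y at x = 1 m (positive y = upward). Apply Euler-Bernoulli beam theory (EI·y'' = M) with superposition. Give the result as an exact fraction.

y(1) = -209/900000 m

Load 1 — uniform load w=7 kN/m over full span:
  y_1 = -wx(L³-2Lx²+x³)/(24EI) = -7·1·(4³-2·4·1²+1³)/(24·50000) = -133/400000 m
Load 2 — applied couple M₀=10 kN·m at a=4/3 m (b=L-a=8/3):
  y_2 = (M₀x³/(6L)+C₁x)/EI  [x≤a] with C₁=M₀(3b²-L²)/(6L)=20/9 = (10·1³/(6·4)+(20/9)·1)/50000 = 19/360000 m
Load 3 — applied couple M₀=-19 kN·m at a=2 m (b=L-a=2):
  y_3 = (M₀x³/(6L)+C₁x)/EI  [x≤a] with C₁=M₀(3b²-L²)/(6L)=19/6 = ((-19)·1³/(6·4)+(19/6)·1)/50000 = 19/400000 m
Superposition: y = Σ y_i = -209/900000 m ≈ -0.000232 m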